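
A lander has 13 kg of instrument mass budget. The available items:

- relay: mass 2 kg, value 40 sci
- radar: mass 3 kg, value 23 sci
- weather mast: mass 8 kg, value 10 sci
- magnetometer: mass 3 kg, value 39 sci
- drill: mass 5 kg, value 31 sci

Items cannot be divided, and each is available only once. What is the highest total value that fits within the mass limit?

133 sci

This is a 0/1 knapsack; check combinations near the capacity.
- relay+radar+magnetometer+drill: mass 2+3+3+5=13, value 40+23+39+31=133
- relay+magnetometer+drill: mass 2+3+5=10, value 40+39+31=110
- relay+radar+magnetometer: mass 2+3+3=8, value 40+23+39=102
- relay+radar+drill: mass 2+3+5=10, value 40+23+31=94
- radar+magnetometer+drill: mass 3+3+5=11, value 23+39+31=93
Best: 133 sci.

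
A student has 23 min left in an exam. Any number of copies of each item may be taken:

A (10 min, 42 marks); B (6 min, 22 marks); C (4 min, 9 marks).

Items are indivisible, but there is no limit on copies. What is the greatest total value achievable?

86 marks

Best value-per-unit is A at 42/10; filling with it alone gives 2×42 = 84.
Optimal mix: 1×A + 2×B → time 22, value 86.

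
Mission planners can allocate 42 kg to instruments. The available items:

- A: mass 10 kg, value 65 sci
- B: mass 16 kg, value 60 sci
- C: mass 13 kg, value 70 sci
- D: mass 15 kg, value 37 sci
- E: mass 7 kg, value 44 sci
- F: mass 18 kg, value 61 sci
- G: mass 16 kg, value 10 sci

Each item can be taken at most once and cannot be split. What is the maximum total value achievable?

This is a 0/1 knapsack; check combinations near the capacity.
- A+C+F: mass 10+13+18=41, value 65+70+61=196
- A+B+C: mass 10+16+13=39, value 65+60+70=195
- A+C+E: mass 10+13+7=30, value 65+70+44=179
Best: 196 sci.

196 sci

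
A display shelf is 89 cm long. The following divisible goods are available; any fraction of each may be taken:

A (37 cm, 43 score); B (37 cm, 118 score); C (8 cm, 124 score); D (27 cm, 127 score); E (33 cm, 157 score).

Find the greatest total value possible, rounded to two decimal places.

Take in order of value per unit:
- C (124/8 per unit): all 8 → value 124, running total 124.00
- E (157/33 per unit): all 33 → value 157, running total 281.00
- D (127/27 per unit): all 27 → value 127, running total 408.00
- B (118/37 per unit): 21 of 37 → value 21×118/37 = 66.9730, running total 474.97
Total 474.97.

474.97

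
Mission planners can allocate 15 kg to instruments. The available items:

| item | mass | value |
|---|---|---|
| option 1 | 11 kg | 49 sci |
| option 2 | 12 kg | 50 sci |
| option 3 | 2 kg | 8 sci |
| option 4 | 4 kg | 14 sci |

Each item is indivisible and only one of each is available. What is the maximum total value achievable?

63 sci

This is a 0/1 knapsack; check combinations near the capacity.
- option 1+option 4: mass 11+4=15, value 49+14=63
- option 2+option 3: mass 12+2=14, value 50+8=58
- option 1+option 3: mass 11+2=13, value 49+8=57
- option 2: mass 12, value 50
Best: 63 sci.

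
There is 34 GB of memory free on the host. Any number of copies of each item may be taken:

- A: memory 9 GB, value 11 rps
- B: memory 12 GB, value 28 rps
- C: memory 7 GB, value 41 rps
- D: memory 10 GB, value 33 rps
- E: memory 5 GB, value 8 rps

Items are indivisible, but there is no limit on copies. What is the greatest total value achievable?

Best value-per-unit is C at 41/7; filling with it alone gives 4×41 = 164.
Optimal mix: 4×C + 1×E → memory 33, value 172.

172 rps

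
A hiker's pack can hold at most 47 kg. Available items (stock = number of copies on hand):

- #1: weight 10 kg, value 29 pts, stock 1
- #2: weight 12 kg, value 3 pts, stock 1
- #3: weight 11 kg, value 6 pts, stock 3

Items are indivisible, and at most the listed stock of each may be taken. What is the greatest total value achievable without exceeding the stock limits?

Top feasible selections:
- 1×#1 + 3×#3: weight 43, value 47
- 1×#1 + 1×#2 + 2×#3: weight 44, value 44
Best: 47 pts.

47 pts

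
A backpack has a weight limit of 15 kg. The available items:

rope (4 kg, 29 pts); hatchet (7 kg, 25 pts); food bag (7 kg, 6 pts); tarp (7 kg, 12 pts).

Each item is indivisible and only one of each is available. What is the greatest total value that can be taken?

54 pts

This is a 0/1 knapsack; check combinations near the capacity.
- rope+hatchet: weight 4+7=11, value 29+25=54
- rope+tarp: weight 4+7=11, value 29+12=41
- hatchet+tarp: weight 7+7=14, value 25+12=37
- rope+food bag: weight 4+7=11, value 29+6=35
- hatchet+food bag: weight 7+7=14, value 25+6=31
Best: 54 pts.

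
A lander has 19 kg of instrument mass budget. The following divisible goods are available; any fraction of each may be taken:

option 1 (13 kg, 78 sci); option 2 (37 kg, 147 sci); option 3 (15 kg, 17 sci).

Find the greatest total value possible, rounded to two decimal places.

Take in order of value per unit:
- option 1 (78/13 per unit): all 13 → value 78, running total 78.00
- option 2 (147/37 per unit): 6 of 37 → value 6×147/37 = 23.8378, running total 101.84
Total 101.84.

101.84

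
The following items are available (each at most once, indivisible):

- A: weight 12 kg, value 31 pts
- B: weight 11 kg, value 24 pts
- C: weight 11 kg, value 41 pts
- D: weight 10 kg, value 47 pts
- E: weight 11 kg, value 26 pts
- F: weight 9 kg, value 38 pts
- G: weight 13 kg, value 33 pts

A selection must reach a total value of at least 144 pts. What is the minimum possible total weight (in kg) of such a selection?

Subsets with value ≥ 144, sorted by total weight:
- C+D+E+F: weight 41, value 152
- B+C+D+F: weight 41, value 150
Minimum weight: 41 kg.

41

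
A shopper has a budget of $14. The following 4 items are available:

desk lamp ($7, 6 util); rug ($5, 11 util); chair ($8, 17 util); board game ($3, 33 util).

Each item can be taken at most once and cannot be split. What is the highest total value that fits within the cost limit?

Check high-value combinations within $14:
- chair+board game: cost 8+3=11, value 17+33=50
- rug+board game: cost 5+3=8, value 11+33=44
- desk lamp+board game: cost 7+3=10, value 6+33=39
- board game: cost 3, value 33
- rug+chair: cost 5+8=13, value 11+17=28
Best: 50 util.

50 util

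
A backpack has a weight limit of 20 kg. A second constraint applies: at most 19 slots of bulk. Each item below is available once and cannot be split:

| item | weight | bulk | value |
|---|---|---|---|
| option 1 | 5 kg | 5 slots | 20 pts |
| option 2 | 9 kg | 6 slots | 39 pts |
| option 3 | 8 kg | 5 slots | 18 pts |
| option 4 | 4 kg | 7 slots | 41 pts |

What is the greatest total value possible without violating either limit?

Feasible sets respecting both limits:
- option 1+option 2+option 4: weight 18, bulk 18, value 100
- option 2+option 4: weight 13, bulk 13, value 80
- option 1+option 3+option 4: weight 17, bulk 17, value 79
- option 1+option 4: weight 9, bulk 12, value 61
Best: 100 pts.

100 pts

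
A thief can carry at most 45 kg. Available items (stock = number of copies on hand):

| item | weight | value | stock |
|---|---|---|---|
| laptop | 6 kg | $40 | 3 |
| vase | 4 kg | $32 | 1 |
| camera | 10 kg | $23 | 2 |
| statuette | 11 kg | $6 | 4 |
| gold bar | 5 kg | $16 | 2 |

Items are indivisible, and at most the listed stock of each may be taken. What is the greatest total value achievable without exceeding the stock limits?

Top feasible selections:
- 3×laptop + 1×vase + 1×camera + 2×gold bar: weight 42, value 207
- 3×laptop + 1×vase + 2×camera: weight 42, value 198
- 3×laptop + 1×vase + 1×camera + 1×gold bar: weight 37, value 191
- 3×laptop + 1×vase + 1×statuette + 2×gold bar: weight 43, value 190
Best: $207.

$207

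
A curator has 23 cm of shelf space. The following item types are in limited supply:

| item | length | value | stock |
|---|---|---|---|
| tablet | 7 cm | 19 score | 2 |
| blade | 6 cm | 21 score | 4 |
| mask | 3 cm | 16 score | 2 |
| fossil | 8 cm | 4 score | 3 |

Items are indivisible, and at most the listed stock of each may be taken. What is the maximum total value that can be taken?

79 score

Top feasible selections:
- 3×blade + 1×mask: length 21, value 79
- 1×tablet + 2×blade + 1×mask: length 22, value 77
Best: 79 score.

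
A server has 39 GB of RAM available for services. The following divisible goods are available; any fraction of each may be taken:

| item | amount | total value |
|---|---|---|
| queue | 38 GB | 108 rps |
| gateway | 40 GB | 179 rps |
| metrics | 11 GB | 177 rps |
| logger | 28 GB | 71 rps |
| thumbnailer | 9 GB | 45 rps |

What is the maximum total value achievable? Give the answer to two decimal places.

Take in order of value per unit:
- metrics (177/11 per unit): all 11 → value 177, running total 177.00
- thumbnailer (45/9 per unit): all 9 → value 45, running total 222.00
- gateway (179/40 per unit): 19 of 40 → value 19×179/40 = 85.0250, running total 307.03
Total 307.03.

307.03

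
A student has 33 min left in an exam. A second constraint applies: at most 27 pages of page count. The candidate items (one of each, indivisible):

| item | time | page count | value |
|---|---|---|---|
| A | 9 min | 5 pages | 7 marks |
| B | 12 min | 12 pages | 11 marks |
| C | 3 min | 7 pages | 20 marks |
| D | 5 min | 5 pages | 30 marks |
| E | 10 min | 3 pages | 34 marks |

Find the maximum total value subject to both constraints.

Feasible sets respecting both limits:
- B+C+D+E: time 30, page count 27, value 95
- A+C+D+E: time 27, page count 20, value 91
- C+D+E: time 18, page count 15, value 84
Best: 95 marks.

95 marks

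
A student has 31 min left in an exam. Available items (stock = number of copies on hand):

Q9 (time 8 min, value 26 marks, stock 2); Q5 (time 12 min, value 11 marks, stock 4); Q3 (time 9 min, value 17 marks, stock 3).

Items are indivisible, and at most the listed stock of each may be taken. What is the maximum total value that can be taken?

69 marks

Best selections within time 31 and stock limits:
- 2×Q9 + 1×Q3: time 25, value 69
- 2×Q9 + 1×Q5: time 28, value 63
Best: 69 marks.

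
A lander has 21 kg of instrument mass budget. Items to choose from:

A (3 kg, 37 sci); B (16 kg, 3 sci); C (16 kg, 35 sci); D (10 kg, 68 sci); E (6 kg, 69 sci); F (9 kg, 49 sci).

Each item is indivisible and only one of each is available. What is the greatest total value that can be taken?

174 sci

Check high-value combinations within 21 kg:
- A+D+E: mass 3+10+6=19, value 37+68+69=174
- A+E+F: mass 3+6+9=18, value 37+69+49=155
- D+E: mass 10+6=16, value 68+69=137
- E+F: mass 6+9=15, value 69+49=118
- D+F: mass 10+9=19, value 68+49=117
Best: 174 sci.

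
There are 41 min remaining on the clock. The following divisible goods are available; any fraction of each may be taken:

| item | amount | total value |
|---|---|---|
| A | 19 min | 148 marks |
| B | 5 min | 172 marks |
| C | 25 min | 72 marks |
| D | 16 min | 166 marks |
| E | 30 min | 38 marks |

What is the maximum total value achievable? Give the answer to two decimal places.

488.88

Take in order of value per unit:
- B (172/5 per unit): all 5 → value 172, running total 172.00
- D (166/16 per unit): all 16 → value 166, running total 338.00
- A (148/19 per unit): all 19 → value 148, running total 486.00
- C (72/25 per unit): 1 of 25 → value 1×72/25 = 2.8800, running total 488.88
Total 488.88.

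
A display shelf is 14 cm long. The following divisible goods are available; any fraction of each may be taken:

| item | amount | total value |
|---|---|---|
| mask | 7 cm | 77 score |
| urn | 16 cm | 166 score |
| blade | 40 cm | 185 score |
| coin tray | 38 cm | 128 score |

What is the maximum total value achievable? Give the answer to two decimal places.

149.63

Take in order of value per unit:
- mask (77/7 per unit): all 7 → value 77, running total 77.00
- urn (166/16 per unit): 7 of 16 → value 7×166/16 = 72.6250, running total 149.63
Total 149.63.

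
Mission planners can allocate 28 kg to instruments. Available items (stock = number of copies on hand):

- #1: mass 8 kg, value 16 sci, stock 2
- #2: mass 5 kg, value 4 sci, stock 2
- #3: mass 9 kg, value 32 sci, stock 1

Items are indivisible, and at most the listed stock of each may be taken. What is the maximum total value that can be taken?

64 sci

Top feasible selections:
- 2×#1 + 1×#3: mass 25, value 64
- 1×#1 + 2×#2 + 1×#3: mass 27, value 56
- 1×#1 + 1×#2 + 1×#3: mass 22, value 52
Best: 64 sci.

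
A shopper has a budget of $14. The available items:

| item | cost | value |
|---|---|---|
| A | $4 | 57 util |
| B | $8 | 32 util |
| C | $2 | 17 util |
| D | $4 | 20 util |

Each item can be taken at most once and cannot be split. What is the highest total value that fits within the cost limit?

Check high-value combinations within $14:
- A+B+C: cost 4+8+2=14, value 57+32+17=106
- A+C+D: cost 4+2+4=10, value 57+17+20=94
- A+B: cost 4+8=12, value 57+32=89
- A+D: cost 4+4=8, value 57+20=77
- A+C: cost 4+2=6, value 57+17=74
Best: 106 util.

106 util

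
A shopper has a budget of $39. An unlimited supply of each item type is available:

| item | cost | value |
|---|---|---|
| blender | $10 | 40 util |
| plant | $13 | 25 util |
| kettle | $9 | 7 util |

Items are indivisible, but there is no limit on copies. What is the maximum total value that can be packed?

127 util

Best value-per-unit is blender at 40/10; filling with it alone gives 3×40 = 120.
Optimal mix: 3×blender + 1×kettle → cost 39, value 127.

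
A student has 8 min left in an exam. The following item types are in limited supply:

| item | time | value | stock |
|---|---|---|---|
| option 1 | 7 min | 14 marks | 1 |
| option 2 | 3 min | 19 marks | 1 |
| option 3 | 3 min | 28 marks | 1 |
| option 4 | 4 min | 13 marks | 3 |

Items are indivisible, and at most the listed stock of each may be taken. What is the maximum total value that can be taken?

Best selections within time 8 and stock limits:
- 1×option 2 + 1×option 3: time 6, value 47
- 1×option 3 + 1×option 4: time 7, value 41
Best: 47 marks.

47 marks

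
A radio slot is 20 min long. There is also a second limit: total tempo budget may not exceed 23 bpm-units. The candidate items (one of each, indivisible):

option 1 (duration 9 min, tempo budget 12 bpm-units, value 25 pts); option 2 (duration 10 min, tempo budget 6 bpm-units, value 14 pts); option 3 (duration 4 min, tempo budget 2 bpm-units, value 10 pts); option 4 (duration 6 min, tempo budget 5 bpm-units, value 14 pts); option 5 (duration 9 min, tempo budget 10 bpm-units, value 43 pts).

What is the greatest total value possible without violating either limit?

Feasible sets respecting both limits:
- option 1+option 5: duration 18, tempo budget 22, value 68
- option 3+option 4+option 5: duration 19, tempo budget 17, value 67
- option 2+option 5: duration 19, tempo budget 16, value 57
Best: 68 pts.

68 pts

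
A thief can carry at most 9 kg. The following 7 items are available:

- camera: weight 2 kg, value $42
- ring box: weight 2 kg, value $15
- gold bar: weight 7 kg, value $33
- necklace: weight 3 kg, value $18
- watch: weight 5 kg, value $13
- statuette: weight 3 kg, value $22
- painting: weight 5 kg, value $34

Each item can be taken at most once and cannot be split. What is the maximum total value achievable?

$91

Check high-value combinations within 9 kg:
- camera+ring box+painting: weight 2+2+5=9, value 42+15+34=91
- camera+necklace+statuette: weight 2+3+3=8, value 42+18+22=82
- camera+ring box+statuette: weight 2+2+3=7, value 42+15+22=79
Best: $91.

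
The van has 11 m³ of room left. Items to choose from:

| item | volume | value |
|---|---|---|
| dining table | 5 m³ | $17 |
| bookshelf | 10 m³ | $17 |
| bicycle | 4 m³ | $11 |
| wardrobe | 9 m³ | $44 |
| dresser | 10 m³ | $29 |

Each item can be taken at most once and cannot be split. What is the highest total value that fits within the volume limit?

$44

Check high-value combinations within 11 m³:
- wardrobe: volume 9, value 44
- dresser: volume 10, value 29
- dining table+bicycle: volume 5+4=9, value 17+11=28
- dining table: volume 5, value 17
- bookshelf: volume 10, value 17
Best: $44.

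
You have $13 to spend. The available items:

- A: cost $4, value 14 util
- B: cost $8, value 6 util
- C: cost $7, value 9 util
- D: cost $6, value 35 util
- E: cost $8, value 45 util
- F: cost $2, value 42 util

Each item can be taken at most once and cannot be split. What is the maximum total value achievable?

91 util

Check high-value combinations within $13:
- A+D+F: cost 4+6+2=12, value 14+35+42=91
- E+F: cost 8+2=10, value 45+42=87
- D+F: cost 6+2=8, value 35+42=77
- A+C+F: cost 4+7+2=13, value 14+9+42=65
Best: 91 util.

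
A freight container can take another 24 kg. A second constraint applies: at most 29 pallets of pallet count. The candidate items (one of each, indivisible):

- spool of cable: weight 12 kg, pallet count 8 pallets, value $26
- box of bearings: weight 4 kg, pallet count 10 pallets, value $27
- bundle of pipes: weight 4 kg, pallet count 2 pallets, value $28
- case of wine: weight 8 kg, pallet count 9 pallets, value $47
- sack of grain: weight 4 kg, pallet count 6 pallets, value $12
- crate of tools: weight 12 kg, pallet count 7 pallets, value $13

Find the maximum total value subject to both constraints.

$114

Feasible sets respecting both limits:
- box of bearings+bundle of pipes+case of wine+sack of grain: weight 20, pallet count 27, value 114
- box of bearings+bundle of pipes+case of wine: weight 16, pallet count 21, value 102
- spool of cable+bundle of pipes+case of wine: weight 24, pallet count 19, value 101
- spool of cable+box of bearings+case of wine: weight 24, pallet count 27, value 100
Best: $114.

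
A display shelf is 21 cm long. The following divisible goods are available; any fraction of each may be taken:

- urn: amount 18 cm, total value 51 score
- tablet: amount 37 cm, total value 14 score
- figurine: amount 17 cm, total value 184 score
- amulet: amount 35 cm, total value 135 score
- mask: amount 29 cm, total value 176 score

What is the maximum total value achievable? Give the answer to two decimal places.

Take in order of value per unit:
- figurine (184/17 per unit): all 17 → value 184, running total 184.00
- mask (176/29 per unit): 4 of 29 → value 4×176/29 = 24.2759, running total 208.28
Total 208.28.

208.28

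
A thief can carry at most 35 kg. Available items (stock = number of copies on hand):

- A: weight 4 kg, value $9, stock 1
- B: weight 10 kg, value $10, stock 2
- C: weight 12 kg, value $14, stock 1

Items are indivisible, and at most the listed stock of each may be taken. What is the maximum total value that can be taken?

Top feasible selections:
- 2×B + 1×C: weight 32, value 34
- 1×A + 1×B + 1×C: weight 26, value 33
- 1×A + 2×B: weight 24, value 29
- 1×B + 1×C: weight 22, value 24
Best: $34.

$34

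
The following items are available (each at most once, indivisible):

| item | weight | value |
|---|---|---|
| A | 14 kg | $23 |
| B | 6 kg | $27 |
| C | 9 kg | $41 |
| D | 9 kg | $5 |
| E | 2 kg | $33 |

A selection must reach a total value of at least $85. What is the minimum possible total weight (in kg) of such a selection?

17

Subsets with value ≥ 85, sorted by total weight:
- B+C+E: weight 17, value 101
- A+C+E: weight 25, value 97
- B+C+D+E: weight 26, value 106
Minimum weight: 17 kg.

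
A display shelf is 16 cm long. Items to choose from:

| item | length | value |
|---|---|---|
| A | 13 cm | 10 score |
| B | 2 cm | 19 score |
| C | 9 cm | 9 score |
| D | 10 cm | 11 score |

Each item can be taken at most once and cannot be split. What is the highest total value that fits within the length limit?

30 score

Check high-value combinations within 16 cm:
- B+D: length 2+10=12, value 19+11=30
- A+B: length 13+2=15, value 10+19=29
- B+C: length 2+9=11, value 19+9=28
- B: length 2, value 19
- D: length 10, value 11
Best: 30 score.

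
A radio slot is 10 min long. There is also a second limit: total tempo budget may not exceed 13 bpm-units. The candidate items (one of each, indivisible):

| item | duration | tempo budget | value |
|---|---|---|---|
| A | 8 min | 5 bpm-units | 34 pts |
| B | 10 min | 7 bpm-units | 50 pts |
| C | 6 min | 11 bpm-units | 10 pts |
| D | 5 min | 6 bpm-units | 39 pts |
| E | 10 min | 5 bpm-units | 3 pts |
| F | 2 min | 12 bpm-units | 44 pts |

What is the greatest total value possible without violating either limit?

50 pts

Feasible sets respecting both limits:
- B: duration 10, tempo budget 7, value 50
- F: duration 2, tempo budget 12, value 44
- D: duration 5, tempo budget 6, value 39
- A: duration 8, tempo budget 5, value 34
Best: 50 pts.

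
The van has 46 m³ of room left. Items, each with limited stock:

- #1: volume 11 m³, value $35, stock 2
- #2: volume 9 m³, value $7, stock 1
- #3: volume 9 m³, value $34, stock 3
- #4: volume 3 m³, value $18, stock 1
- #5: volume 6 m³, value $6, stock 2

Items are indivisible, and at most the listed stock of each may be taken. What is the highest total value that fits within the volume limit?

$156

Top feasible selections:
- 2×#1 + 2×#3 + 1×#4: volume 43, value 156
- 1×#1 + 3×#3 + 1×#4: volume 41, value 155
Best: $156.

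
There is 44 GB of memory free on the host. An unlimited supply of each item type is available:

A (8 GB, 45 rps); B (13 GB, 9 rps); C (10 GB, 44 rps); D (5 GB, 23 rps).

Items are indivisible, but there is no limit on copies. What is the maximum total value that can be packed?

227 rps

Best value-per-unit is A at 45/8; filling with it alone gives 5×45 = 225.
Optimal mix: 3×A + 4×D → memory 44, value 227.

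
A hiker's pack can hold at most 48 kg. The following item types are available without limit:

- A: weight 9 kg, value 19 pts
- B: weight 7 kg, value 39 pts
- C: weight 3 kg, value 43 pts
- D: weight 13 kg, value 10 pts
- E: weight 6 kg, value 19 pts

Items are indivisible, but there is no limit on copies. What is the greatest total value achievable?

Best value-per-unit is C at 43/3, and filling with it alone uses weight 16×3=48. No mix of the others beats 16×43 = 688.

688 pts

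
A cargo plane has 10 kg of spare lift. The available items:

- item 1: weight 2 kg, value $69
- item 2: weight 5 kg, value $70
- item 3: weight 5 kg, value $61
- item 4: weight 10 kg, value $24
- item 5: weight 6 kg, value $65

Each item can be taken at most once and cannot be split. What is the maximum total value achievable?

$139

This is a 0/1 knapsack; check combinations near the capacity.
- item 1+item 2: weight 2+5=7, value 69+70=139
- item 1+item 5: weight 2+6=8, value 69+65=134
- item 2+item 3: weight 5+5=10, value 70+61=131
- item 1+item 3: weight 2+5=7, value 69+61=130
Best: $139.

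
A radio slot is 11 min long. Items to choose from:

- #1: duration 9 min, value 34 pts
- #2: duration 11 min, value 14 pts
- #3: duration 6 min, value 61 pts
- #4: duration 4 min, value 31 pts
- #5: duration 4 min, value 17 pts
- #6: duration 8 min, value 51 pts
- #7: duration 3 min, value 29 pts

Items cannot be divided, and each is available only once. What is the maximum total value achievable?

92 pts

Check high-value combinations within 11 min:
- #3+#4: duration 6+4=10, value 61+31=92
- #3+#7: duration 6+3=9, value 61+29=90
- #6+#7: duration 8+3=11, value 51+29=80
- #3+#5: duration 6+4=10, value 61+17=78
- #4+#5+#7: duration 4+4+3=11, value 31+17+29=77
Best: 92 pts.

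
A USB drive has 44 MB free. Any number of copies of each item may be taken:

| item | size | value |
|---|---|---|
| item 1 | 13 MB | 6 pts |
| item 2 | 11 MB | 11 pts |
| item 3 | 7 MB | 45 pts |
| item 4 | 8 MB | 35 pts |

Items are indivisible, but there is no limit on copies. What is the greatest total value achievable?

Best value-per-unit is item 3 at 45/7, and filling with it alone uses size 6×7=42. No mix of the others beats 6×45 = 270.

270 pts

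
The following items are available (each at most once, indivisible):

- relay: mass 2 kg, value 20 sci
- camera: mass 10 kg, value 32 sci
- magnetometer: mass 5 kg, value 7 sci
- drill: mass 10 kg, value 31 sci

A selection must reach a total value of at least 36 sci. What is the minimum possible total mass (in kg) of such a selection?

12

Subsets with value ≥ 36, sorted by total mass:
- relay+camera: mass 12, value 52
- relay+drill: mass 12, value 51
Minimum mass: 12 kg.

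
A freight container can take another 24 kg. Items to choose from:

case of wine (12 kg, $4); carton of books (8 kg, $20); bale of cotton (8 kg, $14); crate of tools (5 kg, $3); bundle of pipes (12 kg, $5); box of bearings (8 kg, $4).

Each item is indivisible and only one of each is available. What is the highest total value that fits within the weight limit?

$38

Check high-value combinations within 24 kg:
- carton of books+bale of cotton+box of bearings: weight 8+8+8=24, value 20+14+4=38
- carton of books+bale of cotton+crate of tools: weight 8+8+5=21, value 20+14+3=37
- carton of books+bale of cotton: weight 8+8=16, value 20+14=34
- carton of books+crate of tools+box of bearings: weight 8+5+8=21, value 20+3+4=27
Best: $38.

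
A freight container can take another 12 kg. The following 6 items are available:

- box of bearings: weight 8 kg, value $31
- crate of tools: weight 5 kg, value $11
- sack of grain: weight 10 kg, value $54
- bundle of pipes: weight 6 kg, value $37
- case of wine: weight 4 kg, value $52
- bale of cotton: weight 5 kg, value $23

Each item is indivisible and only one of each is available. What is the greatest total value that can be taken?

This is a 0/1 knapsack; check combinations near the capacity.
- bundle of pipes+case of wine: weight 6+4=10, value 37+52=89
- box of bearings+case of wine: weight 8+4=12, value 31+52=83
- case of wine+bale of cotton: weight 4+5=9, value 52+23=75
- crate of tools+case of wine: weight 5+4=9, value 11+52=63
Best: $89.

$89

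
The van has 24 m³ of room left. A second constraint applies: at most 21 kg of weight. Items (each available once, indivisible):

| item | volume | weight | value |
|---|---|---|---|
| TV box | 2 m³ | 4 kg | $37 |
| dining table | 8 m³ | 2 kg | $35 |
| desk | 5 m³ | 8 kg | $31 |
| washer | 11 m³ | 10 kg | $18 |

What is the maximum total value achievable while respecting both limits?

$103

Feasible sets respecting both limits:
- TV box+dining table+desk: volume 15, weight 14, value 103
- TV box+dining table+washer: volume 21, weight 16, value 90
- dining table+desk+washer: volume 24, weight 20, value 84
Best: $103.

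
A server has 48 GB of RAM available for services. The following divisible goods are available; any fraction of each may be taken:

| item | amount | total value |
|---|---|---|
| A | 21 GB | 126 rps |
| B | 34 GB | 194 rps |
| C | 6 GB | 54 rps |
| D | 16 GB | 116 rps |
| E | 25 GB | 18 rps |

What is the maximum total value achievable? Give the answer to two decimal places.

324.53

Take in order of value per unit:
- C (54/6 per unit): all 6 → value 54, running total 54.00
- D (116/16 per unit): all 16 → value 116, running total 170.00
- A (126/21 per unit): all 21 → value 126, running total 296.00
- B (194/34 per unit): 5 of 34 → value 5×194/34 = 28.5294, running total 324.53
Total 324.53.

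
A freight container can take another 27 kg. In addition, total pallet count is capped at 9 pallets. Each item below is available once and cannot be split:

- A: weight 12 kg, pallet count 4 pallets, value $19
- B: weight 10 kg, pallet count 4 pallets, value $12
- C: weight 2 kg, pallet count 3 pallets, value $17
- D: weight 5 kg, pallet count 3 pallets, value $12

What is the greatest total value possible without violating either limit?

Feasible sets respecting both limits:
- A+C: weight 14, pallet count 7, value 36
- A+B: weight 22, pallet count 8, value 31
- A+D: weight 17, pallet count 7, value 31
- B+C: weight 12, pallet count 7, value 29
Best: $36.

$36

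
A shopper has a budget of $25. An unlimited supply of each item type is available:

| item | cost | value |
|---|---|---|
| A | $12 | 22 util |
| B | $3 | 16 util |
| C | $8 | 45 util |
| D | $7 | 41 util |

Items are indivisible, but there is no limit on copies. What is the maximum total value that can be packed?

Best value-per-unit is D at 41/7; filling with it alone gives 3×41 = 123.
Optimal mix: 1×B + 1×C + 2×D → cost 25, value 143.

143 util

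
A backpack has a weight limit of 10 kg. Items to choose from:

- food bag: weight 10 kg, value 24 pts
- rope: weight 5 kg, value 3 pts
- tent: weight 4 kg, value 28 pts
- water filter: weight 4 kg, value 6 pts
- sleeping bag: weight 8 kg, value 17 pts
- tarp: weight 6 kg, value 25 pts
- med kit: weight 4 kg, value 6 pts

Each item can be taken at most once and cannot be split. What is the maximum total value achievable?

53 pts

This is a 0/1 knapsack; check combinations near the capacity.
- tent+tarp: weight 4+6=10, value 28+25=53
- tent+water filter: weight 4+4=8, value 28+6=34
- tent+med kit: weight 4+4=8, value 28+6=34
Best: 53 pts.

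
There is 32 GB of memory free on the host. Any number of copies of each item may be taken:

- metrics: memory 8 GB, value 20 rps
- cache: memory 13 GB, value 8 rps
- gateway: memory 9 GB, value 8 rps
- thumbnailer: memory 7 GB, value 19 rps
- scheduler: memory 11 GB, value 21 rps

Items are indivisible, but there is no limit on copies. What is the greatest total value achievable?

80 rps

Best value-per-unit is thumbnailer at 19/7; filling with it alone gives 4×19 = 76.
Optimal mix: 4×metrics → memory 32, value 80.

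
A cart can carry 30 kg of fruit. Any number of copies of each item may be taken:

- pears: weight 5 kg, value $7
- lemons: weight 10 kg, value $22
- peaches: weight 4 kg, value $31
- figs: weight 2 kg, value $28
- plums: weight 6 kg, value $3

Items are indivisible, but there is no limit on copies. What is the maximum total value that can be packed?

$420

Best value-per-unit is figs at 28/2, and filling with it alone uses weight 15×2=30. No mix of the others beats 15×28 = 420.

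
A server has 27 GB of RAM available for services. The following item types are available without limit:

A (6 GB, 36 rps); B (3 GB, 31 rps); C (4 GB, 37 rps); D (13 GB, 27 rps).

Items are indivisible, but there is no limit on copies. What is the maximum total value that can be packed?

279 rps

Best value-per-unit is B at 31/3, and filling with it alone uses memory 9×3=27. No mix of the others beats 9×31 = 279.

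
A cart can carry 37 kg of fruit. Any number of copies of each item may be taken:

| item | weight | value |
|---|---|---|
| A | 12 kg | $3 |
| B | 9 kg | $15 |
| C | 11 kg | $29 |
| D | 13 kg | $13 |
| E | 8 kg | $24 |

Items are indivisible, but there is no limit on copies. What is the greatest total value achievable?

Best value-per-unit is E at 24/8; filling with it alone gives 4×24 = 96.
Optimal mix: 1×C + 3×E → weight 35, value 101.

$101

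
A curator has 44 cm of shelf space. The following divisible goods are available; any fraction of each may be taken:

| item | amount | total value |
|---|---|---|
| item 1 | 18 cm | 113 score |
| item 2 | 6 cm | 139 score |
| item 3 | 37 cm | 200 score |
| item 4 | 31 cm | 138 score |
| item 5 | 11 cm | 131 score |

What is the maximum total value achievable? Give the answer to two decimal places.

431.65

Take in order of value per unit:
- item 2 (139/6 per unit): all 6 → value 139, running total 139.00
- item 5 (131/11 per unit): all 11 → value 131, running total 270.00
- item 1 (113/18 per unit): all 18 → value 113, running total 383.00
- item 3 (200/37 per unit): 9 of 37 → value 9×200/37 = 48.6486, running total 431.65
Total 431.65.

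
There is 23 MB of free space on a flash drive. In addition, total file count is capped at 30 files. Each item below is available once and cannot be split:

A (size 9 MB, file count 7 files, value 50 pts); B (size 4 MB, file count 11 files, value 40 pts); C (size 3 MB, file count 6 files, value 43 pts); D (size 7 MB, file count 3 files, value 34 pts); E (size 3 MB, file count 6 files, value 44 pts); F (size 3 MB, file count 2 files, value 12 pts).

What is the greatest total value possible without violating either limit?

177 pts

Feasible sets respecting both limits:
- A+B+C+E: size 19, file count 30, value 177
- B+C+D+E+F: size 20, file count 28, value 173
- A+C+D+E: size 22, file count 22, value 171
- A+B+D+E: size 23, file count 27, value 168
Best: 177 pts.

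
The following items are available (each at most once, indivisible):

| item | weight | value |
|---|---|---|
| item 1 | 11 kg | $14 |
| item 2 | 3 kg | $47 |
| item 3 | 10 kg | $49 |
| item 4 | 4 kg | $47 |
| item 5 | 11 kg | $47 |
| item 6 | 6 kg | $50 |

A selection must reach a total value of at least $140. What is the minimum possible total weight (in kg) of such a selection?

Subsets with value ≥ 140, sorted by total weight:
- item 2+item 4+item 6: weight 13, value 144
- item 2+item 3+item 4: weight 17, value 143
- item 2+item 4+item 5: weight 18, value 141
Minimum weight: 13 kg.

13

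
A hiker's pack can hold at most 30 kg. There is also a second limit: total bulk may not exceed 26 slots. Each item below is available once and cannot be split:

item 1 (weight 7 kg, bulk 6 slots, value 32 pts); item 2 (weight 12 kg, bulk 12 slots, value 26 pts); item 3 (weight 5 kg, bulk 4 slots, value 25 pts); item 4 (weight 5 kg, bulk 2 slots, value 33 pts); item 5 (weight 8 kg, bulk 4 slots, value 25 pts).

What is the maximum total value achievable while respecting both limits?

116 pts

Feasible sets respecting both limits:
- item 1+item 2+item 3+item 4: weight 29, bulk 24, value 116
- item 1+item 3+item 4+item 5: weight 25, bulk 16, value 115
- item 2+item 3+item 4+item 5: weight 30, bulk 22, value 109
Best: 116 pts.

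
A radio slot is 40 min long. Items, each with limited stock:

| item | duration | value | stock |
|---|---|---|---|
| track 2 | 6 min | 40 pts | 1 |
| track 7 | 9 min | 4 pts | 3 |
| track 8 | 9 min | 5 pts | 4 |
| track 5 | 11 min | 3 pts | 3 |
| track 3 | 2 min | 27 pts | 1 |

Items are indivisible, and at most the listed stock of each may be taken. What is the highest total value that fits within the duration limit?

Top feasible selections:
- 1×track 2 + 3×track 8 + 1×track 3: duration 35, value 82
- 1×track 2 + 1×track 7 + 2×track 8 + 1×track 3: duration 35, value 81
- 1×track 2 + 2×track 7 + 1×track 8 + 1×track 3: duration 35, value 80
- 1×track 2 + 2×track 8 + 1×track 5 + 1×track 3: duration 37, value 80
Best: 82 pts.

82 pts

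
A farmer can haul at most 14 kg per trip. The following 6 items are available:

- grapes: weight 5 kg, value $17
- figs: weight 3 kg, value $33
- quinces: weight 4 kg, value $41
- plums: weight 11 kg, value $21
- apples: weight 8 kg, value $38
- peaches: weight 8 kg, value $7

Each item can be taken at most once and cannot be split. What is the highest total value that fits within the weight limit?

$91

Check high-value combinations within 14 kg:
- grapes+figs+quinces: weight 5+3+4=12, value 17+33+41=91
- quinces+apples: weight 4+8=12, value 41+38=79
- figs+quinces: weight 3+4=7, value 33+41=74
Best: $91.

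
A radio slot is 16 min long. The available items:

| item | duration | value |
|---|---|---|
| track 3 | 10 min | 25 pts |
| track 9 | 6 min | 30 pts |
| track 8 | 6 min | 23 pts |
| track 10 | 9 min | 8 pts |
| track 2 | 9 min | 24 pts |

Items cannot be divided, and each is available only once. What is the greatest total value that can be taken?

55 pts

This is a 0/1 knapsack; check combinations near the capacity.
- track 3+track 9: duration 10+6=16, value 25+30=55
- track 9+track 2: duration 6+9=15, value 30+24=54
- track 9+track 8: duration 6+6=12, value 30+23=53
Best: 55 pts.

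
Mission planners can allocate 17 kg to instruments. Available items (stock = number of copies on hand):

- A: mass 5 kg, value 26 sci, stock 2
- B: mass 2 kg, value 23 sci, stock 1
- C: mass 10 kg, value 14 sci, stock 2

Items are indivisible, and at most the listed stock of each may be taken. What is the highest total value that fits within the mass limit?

75 sci

Best selections within mass 17 and stock limits:
- 2×A + 1×B: mass 12, value 75
- 1×A + 1×B + 1×C: mass 17, value 63
- 2×A: mass 10, value 52
- 1×A + 1×B: mass 7, value 49
Best: 75 sci.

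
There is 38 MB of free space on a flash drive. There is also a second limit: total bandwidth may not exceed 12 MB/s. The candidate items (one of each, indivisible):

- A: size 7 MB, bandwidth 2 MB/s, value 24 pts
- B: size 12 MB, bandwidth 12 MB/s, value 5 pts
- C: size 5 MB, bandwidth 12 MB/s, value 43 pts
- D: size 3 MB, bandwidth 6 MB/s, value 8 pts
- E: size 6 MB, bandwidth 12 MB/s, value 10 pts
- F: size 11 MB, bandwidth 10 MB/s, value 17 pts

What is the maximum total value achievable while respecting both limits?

Feasible sets respecting both limits:
- C: size 5, bandwidth 12, value 43
- A+F: size 18, bandwidth 12, value 41
- A+D: size 10, bandwidth 8, value 32
Best: 43 pts.

43 pts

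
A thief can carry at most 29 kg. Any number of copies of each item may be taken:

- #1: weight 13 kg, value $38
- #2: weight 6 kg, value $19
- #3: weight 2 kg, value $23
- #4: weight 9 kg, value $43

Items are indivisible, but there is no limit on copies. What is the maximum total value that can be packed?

$322

Best value-per-unit is #3 at 23/2, and filling with it alone uses weight 14×2=28. No mix of the others beats 14×23 = 322.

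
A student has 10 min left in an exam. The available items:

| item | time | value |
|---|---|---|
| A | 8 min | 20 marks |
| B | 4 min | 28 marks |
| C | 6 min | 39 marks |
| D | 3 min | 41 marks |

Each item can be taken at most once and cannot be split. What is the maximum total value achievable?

Check high-value combinations within 10 min:
- C+D: time 6+3=9, value 39+41=80
- B+D: time 4+3=7, value 28+41=69
- B+C: time 4+6=10, value 28+39=67
Best: 80 marks.

80 marks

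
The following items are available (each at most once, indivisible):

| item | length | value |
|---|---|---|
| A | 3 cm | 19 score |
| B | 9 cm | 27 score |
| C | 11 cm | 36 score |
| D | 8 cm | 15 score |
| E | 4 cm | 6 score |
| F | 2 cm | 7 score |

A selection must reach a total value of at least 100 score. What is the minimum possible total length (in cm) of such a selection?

33

Subsets with value ≥ 100, sorted by total length:
- A+B+C+D+F: length 33, value 104
- A+B+C+D+E: length 35, value 103
Minimum length: 33 cm.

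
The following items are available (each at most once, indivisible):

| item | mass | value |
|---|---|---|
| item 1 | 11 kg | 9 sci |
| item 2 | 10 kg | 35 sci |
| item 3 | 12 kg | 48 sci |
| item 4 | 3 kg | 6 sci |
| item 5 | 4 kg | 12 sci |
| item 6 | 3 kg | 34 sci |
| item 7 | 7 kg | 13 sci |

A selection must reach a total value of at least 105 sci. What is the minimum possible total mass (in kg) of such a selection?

25

Subsets with value ≥ 105, sorted by total mass:
- item 2+item 3+item 6: mass 25, value 117
- item 3+item 5+item 6+item 7: mass 26, value 107
Minimum mass: 25 kg.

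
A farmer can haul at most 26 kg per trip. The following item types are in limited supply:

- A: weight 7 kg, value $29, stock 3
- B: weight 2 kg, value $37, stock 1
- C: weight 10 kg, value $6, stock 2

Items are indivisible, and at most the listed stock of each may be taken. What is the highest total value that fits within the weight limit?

$124

Best selections within weight 26 and stock limits:
- 3×A + 1×B: weight 23, value 124
- 2×A + 1×B + 1×C: weight 26, value 101
- 2×A + 1×B: weight 16, value 95
Best: $124.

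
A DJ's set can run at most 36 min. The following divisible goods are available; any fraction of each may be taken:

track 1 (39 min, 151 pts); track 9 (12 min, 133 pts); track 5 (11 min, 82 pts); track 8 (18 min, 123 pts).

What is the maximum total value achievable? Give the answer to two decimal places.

Take in order of value per unit:
- track 9 (133/12 per unit): all 12 → value 133, running total 133.00
- track 5 (82/11 per unit): all 11 → value 82, running total 215.00
- track 8 (123/18 per unit): 13 of 18 → value 13×123/18 = 88.8333, running total 303.83
Total 303.83.

303.83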